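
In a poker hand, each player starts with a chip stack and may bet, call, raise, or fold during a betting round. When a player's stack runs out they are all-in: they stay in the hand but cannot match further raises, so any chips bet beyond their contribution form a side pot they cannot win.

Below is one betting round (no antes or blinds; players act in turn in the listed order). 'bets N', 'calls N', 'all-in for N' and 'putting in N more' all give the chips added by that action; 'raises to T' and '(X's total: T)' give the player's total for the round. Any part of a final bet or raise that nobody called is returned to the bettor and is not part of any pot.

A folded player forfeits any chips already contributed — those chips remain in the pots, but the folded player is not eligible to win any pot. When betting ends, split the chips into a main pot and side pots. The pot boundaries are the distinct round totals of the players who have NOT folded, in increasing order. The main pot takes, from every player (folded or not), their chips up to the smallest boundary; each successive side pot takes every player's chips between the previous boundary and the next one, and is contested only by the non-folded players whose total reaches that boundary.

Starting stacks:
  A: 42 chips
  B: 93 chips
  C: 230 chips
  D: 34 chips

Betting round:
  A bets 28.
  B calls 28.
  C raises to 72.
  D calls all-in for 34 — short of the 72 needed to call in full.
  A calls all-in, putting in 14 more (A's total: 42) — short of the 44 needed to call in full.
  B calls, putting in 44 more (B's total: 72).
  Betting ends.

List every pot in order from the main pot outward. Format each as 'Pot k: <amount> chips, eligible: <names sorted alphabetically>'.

Pot 1: 136 chips, eligible: A, B, C, D
Pot 2: 24 chips, eligible: A, B, C
Pot 3: 60 chips, eligible: B, C

Derivation:
Contributions: A=42, B=72, C=72, D=34
Pot levels (distinct totals of non-folded players): 34, 42, 72
Layer 1-34: 34 each from A, B, C, D = 34*4 = 136 chips; eligible A, B, C, D
Layer 35-42: 8 each from A, B, C = 8*3 = 24 chips; eligible A, B, C
Layer 43-72: 30 each from B, C = 30*2 = 60 chips; eligible B, C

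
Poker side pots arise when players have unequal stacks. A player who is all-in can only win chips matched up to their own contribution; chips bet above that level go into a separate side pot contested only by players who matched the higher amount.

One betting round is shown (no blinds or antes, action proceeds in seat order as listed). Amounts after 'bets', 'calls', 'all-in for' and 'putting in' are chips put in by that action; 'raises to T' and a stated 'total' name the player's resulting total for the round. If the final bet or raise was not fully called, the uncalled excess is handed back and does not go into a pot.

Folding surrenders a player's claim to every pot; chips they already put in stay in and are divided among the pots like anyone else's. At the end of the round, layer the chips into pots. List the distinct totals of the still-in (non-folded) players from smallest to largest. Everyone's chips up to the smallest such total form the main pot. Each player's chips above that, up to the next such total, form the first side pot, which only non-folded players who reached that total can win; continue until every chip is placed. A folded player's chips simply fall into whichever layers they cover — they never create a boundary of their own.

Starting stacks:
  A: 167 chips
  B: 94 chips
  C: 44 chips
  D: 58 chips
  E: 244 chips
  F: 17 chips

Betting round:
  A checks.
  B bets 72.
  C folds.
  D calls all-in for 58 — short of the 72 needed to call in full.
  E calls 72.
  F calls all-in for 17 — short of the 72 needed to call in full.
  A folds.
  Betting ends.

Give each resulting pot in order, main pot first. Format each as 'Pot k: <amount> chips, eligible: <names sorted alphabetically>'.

Pot 1: 68 chips, eligible: B, D, E, F
Pot 2: 123 chips, eligible: B, D, E
Pot 3: 28 chips, eligible: B, E

Derivation:
Contributions: B=72, D=58, E=72, F=17
Folded: A, C
Pot levels (distinct totals of non-folded players): 17, 58, 72
Layer 1-17: 17 each from B, D, E, F = 17*4 = 68 chips; eligible B, D, E, F
Layer 18-58: 41 each from B, D, E = 41*3 = 123 chips; eligible B, D, E
Layer 59-72: 14 each from B, E = 14*2 = 28 chips; eligible B, E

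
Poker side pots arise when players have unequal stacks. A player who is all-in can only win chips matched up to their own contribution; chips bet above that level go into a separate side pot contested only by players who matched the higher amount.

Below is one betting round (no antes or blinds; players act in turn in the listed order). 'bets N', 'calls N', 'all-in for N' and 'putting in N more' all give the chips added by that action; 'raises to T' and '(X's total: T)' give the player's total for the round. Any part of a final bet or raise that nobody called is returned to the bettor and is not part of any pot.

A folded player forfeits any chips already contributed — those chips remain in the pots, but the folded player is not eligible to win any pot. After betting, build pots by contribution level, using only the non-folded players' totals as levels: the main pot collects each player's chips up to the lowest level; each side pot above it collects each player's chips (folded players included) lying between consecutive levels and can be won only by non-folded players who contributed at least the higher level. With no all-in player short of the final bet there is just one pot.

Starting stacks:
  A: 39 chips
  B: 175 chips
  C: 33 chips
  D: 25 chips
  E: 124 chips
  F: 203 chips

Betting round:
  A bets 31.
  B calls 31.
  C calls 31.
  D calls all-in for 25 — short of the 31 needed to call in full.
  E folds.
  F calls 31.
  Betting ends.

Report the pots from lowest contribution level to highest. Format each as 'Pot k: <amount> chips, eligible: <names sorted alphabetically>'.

Pot 1: 125 chips, eligible: A, B, C, D, F
Pot 2: 24 chips, eligible: A, B, C, F

Derivation:
Contributions: A=31, B=31, C=31, D=25, F=31
Folded: E
Pot levels (distinct totals of non-folded players): 25, 31
Layer 1-25: 25 each from A, B, C, D, F = 25*5 = 125 chips; eligible A, B, C, D, F
Layer 26-31: 6 each from A, B, C, F = 6*4 = 24 chips; eligible A, B, C, F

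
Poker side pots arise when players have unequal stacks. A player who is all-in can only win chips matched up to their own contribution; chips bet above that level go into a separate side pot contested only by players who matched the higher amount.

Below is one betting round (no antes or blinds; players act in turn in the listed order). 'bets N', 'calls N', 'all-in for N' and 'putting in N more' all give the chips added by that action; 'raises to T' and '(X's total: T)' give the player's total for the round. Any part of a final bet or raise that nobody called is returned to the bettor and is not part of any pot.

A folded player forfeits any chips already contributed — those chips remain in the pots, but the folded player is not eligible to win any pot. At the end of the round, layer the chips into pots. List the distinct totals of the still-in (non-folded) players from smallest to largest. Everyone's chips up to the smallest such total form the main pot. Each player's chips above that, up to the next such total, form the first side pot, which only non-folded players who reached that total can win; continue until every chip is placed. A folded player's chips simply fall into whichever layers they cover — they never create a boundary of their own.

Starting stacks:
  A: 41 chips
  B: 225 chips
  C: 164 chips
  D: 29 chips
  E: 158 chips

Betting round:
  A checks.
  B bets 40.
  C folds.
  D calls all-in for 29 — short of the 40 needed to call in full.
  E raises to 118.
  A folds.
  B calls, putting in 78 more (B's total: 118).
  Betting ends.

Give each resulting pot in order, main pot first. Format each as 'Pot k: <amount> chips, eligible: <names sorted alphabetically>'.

Pot 1: 87 chips, eligible: B, D, E
Pot 2: 178 chips, eligible: B, E

Derivation:
Contributions: B=118, D=29, E=118
Folded: A, C
Pot levels (distinct totals of non-folded players): 29, 118
Layer 1-29: 29 each from B, D, E = 29*3 = 87 chips; eligible B, D, E
Layer 30-118: 89 each from B, E = 89*2 = 178 chips; eligible B, E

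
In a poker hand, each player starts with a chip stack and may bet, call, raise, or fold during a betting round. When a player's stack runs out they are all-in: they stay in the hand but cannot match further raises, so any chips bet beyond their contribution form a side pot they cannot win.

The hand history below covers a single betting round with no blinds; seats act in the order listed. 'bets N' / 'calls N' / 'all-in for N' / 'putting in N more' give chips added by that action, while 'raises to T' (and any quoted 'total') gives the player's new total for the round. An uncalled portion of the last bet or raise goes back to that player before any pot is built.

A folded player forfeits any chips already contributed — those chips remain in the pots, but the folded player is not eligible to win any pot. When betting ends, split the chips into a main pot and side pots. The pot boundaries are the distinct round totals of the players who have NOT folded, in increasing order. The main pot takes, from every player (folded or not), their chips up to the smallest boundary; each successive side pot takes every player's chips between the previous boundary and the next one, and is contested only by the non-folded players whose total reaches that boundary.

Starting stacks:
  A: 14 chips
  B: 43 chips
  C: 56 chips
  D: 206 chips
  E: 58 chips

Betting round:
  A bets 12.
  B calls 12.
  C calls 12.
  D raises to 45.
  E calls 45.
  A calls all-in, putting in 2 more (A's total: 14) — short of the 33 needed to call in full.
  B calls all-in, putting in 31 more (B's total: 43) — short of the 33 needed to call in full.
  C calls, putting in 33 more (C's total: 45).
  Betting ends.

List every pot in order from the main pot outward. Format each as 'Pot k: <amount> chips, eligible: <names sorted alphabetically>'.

Contributions: A=14, B=43, C=45, D=45, E=45
Pot levels (distinct totals of non-folded players): 14, 43, 45
Layer 1-14: 14 each from A, B, C, D, E = 14*5 = 70 chips; eligible A, B, C, D, E
Layer 15-43: 29 each from B, C, D, E = 29*4 = 116 chips; eligible B, C, D, E
Layer 44-45: 2 each from C, D, E = 2*3 = 6 chips; eligible C, D, E

Pot 1: 70 chips, eligible: A, B, C, D, E
Pot 2: 116 chips, eligible: B, C, D, E
Pot 3: 6 chips, eligible: C, D, E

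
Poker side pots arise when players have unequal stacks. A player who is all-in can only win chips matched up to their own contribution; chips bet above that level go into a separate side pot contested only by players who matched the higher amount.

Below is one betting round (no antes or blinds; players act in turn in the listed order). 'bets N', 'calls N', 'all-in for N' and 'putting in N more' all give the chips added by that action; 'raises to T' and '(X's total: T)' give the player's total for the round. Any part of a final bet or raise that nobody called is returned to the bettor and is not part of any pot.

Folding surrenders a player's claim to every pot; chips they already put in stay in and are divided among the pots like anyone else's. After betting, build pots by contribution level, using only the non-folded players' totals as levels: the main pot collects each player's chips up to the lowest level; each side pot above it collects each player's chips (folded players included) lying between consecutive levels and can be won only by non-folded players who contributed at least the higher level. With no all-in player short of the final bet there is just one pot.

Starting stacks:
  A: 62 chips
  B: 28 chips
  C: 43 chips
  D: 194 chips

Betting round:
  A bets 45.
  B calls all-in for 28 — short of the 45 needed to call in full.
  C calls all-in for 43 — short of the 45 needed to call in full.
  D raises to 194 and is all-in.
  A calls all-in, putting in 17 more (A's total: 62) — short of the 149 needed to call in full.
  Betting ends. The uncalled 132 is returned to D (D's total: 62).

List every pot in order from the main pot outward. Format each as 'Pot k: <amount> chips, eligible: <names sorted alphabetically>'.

Contributions (after 132 returned to D): A=62, B=28, C=43, D=62
Pot levels (distinct totals of non-folded players): 28, 43, 62
Layer 1-28: 28 each from A, B, C, D = 28*4 = 112 chips; eligible A, B, C, D
Layer 29-43: 15 each from A, C, D = 15*3 = 45 chips; eligible A, C, D
Layer 44-62: 19 each from A, D = 19*2 = 38 chips; eligible A, D

Pot 1: 112 chips, eligible: A, B, C, D
Pot 2: 45 chips, eligible: A, C, D
Pot 3: 38 chips, eligible: A, D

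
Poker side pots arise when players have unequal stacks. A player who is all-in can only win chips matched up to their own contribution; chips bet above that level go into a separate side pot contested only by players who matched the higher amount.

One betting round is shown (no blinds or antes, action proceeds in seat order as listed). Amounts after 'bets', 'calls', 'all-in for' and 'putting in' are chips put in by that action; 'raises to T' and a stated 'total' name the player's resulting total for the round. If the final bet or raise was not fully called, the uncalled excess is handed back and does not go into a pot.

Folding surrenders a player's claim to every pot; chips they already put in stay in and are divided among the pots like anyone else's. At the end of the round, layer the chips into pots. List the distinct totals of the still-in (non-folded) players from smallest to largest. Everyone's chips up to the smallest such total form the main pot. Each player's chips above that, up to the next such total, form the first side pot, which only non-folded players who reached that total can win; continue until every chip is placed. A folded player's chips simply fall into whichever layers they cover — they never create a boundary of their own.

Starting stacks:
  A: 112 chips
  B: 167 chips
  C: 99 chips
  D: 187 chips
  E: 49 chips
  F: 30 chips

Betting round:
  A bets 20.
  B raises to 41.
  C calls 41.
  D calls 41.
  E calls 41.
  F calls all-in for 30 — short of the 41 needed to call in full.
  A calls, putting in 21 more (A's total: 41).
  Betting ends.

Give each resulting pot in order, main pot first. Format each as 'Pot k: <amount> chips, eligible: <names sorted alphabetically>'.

Pot 1: 180 chips, eligible: A, B, C, D, E, F
Pot 2: 55 chips, eligible: A, B, C, D, E

Derivation:
Contributions: A=41, B=41, C=41, D=41, E=41, F=30
Pot levels (distinct totals of non-folded players): 30, 41
Layer 1-30: 30 each from A, B, C, D, E, F = 30*6 = 180 chips; eligible A, B, C, D, E, F
Layer 31-41: 11 each from A, B, C, D, E = 11*5 = 55 chips; eligible A, B, C, D, E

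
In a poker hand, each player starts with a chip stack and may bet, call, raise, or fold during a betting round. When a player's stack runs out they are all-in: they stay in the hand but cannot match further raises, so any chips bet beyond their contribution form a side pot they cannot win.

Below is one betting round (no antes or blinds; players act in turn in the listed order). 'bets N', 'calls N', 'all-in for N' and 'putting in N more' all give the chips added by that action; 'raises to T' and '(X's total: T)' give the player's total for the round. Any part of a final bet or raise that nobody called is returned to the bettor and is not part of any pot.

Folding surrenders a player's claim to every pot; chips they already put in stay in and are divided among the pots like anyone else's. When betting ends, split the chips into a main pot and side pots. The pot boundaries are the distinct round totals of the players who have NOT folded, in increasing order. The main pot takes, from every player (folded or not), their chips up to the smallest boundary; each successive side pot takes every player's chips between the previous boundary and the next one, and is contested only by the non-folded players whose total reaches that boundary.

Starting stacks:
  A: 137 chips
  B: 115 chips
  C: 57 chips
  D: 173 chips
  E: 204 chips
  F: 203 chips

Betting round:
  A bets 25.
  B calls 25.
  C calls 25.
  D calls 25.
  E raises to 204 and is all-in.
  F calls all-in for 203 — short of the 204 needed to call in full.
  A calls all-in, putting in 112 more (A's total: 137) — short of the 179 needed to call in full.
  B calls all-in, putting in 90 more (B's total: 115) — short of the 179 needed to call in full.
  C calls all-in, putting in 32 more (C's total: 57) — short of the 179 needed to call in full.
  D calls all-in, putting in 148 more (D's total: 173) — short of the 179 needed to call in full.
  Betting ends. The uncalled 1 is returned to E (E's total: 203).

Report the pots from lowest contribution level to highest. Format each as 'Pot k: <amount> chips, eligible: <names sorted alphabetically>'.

Pot 1: 342 chips, eligible: A, B, C, D, E, F
Pot 2: 290 chips, eligible: A, B, D, E, F
Pot 3: 88 chips, eligible: A, D, E, F
Pot 4: 108 chips, eligible: D, E, F
Pot 5: 60 chips, eligible: E, F

Derivation:
Contributions (after 1 returned to E): A=137, B=115, C=57, D=173, E=203, F=203
Pot levels (distinct totals of non-folded players): 57, 115, 137, 173, 203
Layer 1-57: 57 each from A, B, C, D, E, F = 57*6 = 342 chips; eligible A, B, C, D, E, F
Layer 58-115: 58 each from A, B, D, E, F = 58*5 = 290 chips; eligible A, B, D, E, F
Layer 116-137: 22 each from A, D, E, F = 22*4 = 88 chips; eligible A, D, E, F
Layer 138-173: 36 each from D, E, F = 36*3 = 108 chips; eligible D, E, F
Layer 174-203: 30 each from E, F = 30*2 = 60 chips; eligible E, F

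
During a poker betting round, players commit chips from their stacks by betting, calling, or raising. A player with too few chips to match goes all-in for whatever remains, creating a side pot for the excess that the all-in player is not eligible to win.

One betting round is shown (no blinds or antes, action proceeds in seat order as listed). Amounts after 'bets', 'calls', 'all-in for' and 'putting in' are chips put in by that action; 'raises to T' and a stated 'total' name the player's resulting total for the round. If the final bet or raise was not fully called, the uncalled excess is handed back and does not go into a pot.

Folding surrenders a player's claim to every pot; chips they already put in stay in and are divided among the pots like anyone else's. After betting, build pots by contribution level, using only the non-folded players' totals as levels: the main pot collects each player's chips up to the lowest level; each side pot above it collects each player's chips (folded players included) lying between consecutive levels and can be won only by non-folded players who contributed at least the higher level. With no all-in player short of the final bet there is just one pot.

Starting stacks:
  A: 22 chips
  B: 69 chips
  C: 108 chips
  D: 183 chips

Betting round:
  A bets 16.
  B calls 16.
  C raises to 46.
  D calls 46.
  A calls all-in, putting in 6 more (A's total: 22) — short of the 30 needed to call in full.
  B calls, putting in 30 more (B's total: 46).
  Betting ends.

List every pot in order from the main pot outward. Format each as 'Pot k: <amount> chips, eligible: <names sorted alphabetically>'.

Contributions: A=22, B=46, C=46, D=46
Pot levels (distinct totals of non-folded players): 22, 46
Layer 1-22: 22 each from A, B, C, D = 22*4 = 88 chips; eligible A, B, C, D
Layer 23-46: 24 each from B, C, D = 24*3 = 72 chips; eligible B, C, D

Pot 1: 88 chips, eligible: A, B, C, D
Pot 2: 72 chips, eligible: B, C, D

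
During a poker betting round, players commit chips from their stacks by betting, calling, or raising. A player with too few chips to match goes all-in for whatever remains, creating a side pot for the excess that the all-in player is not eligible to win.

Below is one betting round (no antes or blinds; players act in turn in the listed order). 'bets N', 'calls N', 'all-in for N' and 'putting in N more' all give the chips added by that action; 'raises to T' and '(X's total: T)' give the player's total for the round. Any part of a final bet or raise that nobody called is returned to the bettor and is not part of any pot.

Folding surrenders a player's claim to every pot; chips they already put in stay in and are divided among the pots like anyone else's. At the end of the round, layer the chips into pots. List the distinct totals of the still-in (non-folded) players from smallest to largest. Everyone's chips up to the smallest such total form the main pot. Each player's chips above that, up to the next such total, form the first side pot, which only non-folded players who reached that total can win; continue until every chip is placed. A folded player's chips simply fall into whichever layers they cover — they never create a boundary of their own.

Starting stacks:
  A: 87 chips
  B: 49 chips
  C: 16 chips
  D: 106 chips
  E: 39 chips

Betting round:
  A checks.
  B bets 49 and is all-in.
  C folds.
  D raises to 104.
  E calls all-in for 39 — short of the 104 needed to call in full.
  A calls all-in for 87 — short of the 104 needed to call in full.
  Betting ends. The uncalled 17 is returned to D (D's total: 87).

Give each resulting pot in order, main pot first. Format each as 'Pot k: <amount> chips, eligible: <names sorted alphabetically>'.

Contributions (after 17 returned to D): A=87, B=49, D=87, E=39
Folded: C
Pot levels (distinct totals of non-folded players): 39, 49, 87
Layer 1-39: 39 each from A, B, D, E = 39*4 = 156 chips; eligible A, B, D, E
Layer 40-49: 10 each from A, B, D = 10*3 = 30 chips; eligible A, B, D
Layer 50-87: 38 each from A, D = 38*2 = 76 chips; eligible A, D

Pot 1: 156 chips, eligible: A, B, D, E
Pot 2: 30 chips, eligible: A, B, D
Pot 3: 76 chips, eligible: A, D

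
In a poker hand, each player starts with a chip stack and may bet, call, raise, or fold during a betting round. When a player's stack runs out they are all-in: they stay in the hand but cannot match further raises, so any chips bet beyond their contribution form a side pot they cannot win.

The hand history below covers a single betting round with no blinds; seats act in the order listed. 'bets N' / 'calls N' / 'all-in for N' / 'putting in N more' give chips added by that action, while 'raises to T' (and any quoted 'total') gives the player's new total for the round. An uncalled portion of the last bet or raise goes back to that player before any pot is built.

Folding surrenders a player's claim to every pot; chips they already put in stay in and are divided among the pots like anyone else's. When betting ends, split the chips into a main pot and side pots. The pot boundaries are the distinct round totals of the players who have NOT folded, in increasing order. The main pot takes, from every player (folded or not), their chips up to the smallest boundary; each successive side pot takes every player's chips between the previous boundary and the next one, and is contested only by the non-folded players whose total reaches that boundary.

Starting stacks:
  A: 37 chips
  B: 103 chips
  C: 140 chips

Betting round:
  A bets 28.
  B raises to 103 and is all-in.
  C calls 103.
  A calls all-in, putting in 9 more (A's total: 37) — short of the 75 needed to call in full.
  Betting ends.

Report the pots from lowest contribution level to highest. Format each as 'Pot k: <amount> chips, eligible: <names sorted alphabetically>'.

Contributions: A=37, B=103, C=103
Pot levels (distinct totals of non-folded players): 37, 103
Layer 1-37: 37 each from A, B, C = 37*3 = 111 chips; eligible A, B, C
Layer 38-103: 66 each from B, C = 66*2 = 132 chips; eligible B, C

Pot 1: 111 chips, eligible: A, B, C
Pot 2: 132 chips, eligible: B, C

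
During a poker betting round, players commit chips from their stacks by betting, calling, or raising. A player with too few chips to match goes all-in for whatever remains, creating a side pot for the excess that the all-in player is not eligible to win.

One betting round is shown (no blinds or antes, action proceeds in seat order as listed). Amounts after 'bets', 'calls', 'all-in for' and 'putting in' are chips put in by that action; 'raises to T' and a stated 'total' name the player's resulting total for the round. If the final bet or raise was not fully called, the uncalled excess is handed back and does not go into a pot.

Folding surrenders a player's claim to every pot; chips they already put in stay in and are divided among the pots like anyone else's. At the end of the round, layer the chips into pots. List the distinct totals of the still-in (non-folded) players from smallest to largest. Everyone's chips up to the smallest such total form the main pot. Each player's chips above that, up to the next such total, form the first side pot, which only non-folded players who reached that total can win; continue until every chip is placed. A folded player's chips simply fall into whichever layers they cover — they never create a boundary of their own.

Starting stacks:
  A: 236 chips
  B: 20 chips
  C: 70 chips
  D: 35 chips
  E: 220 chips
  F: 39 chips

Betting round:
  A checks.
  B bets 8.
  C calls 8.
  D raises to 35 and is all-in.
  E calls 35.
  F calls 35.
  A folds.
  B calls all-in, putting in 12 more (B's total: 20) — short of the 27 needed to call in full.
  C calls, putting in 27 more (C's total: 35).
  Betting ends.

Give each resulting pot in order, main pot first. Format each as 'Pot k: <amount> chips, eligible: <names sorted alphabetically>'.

Contributions: B=20, C=35, D=35, E=35, F=35
Folded: A
Pot levels (distinct totals of non-folded players): 20, 35
Layer 1-20: 20 each from B, C, D, E, F = 20*5 = 100 chips; eligible B, C, D, E, F
Layer 21-35: 15 each from C, D, E, F = 15*4 = 60 chips; eligible C, D, E, F

Pot 1: 100 chips, eligible: B, C, D, E, F
Pot 2: 60 chips, eligible: C, D, E, F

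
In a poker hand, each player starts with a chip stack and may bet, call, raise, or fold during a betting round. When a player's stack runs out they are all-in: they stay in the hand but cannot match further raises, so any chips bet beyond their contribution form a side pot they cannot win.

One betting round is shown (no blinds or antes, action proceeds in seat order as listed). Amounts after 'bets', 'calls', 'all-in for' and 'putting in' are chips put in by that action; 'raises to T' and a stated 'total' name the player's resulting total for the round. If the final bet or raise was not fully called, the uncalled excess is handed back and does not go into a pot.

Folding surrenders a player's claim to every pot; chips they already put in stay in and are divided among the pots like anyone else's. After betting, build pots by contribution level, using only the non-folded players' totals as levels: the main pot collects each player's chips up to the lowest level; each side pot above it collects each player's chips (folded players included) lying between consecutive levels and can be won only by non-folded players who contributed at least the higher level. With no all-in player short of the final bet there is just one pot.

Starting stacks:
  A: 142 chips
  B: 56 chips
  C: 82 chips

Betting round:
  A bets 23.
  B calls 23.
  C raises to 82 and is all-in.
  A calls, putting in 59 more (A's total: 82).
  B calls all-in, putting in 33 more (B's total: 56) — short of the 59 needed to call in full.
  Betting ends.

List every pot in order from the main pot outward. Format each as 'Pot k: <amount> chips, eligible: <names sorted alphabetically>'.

Pot 1: 168 chips, eligible: A, B, C
Pot 2: 52 chips, eligible: A, C

Derivation:
Contributions: A=82, B=56, C=82
Pot levels (distinct totals of non-folded players): 56, 82
Layer 1-56: 56 each from A, B, C = 56*3 = 168 chips; eligible A, B, C
Layer 57-82: 26 each from A, C = 26*2 = 52 chips; eligible A, C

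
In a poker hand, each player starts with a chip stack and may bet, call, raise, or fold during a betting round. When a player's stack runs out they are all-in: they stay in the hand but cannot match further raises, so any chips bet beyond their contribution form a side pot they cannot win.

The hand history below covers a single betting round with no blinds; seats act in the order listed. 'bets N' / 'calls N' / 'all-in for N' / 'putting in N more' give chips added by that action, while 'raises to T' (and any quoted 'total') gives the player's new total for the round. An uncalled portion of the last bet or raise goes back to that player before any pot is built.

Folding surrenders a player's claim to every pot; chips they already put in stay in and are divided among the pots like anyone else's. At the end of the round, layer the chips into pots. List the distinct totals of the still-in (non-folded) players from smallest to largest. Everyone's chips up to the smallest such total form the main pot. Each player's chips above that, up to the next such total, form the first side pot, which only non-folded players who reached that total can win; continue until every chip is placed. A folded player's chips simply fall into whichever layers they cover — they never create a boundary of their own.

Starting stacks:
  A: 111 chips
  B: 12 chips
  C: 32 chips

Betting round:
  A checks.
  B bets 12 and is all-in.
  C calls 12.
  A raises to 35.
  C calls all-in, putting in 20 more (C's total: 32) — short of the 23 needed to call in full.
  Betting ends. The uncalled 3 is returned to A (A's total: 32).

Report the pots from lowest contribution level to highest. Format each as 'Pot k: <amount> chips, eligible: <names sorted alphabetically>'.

Pot 1: 36 chips, eligible: A, B, C
Pot 2: 40 chips, eligible: A, C

Derivation:
Contributions (after 3 returned to A): A=32, B=12, C=32
Pot levels (distinct totals of non-folded players): 12, 32
Layer 1-12: 12 each from A, B, C = 12*3 = 36 chips; eligible A, B, C
Layer 13-32: 20 each from A, C = 20*2 = 40 chips; eligible A, C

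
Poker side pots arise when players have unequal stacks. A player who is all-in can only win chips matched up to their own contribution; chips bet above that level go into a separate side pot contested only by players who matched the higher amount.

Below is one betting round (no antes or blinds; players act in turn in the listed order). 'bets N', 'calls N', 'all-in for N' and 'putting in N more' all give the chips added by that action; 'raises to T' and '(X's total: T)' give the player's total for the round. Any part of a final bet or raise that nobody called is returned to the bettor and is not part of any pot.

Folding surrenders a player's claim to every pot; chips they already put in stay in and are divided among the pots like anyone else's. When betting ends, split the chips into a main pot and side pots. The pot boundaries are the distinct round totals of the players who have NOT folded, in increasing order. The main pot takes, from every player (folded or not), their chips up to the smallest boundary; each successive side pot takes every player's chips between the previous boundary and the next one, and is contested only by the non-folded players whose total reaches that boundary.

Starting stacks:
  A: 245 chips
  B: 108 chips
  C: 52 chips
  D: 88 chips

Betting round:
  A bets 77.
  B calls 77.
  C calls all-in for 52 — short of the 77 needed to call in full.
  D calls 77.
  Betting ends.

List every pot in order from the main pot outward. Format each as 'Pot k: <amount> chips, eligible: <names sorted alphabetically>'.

Pot 1: 208 chips, eligible: A, B, C, D
Pot 2: 75 chips, eligible: A, B, D

Derivation:
Contributions: A=77, B=77, C=52, D=77
Pot levels (distinct totals of non-folded players): 52, 77
Layer 1-52: 52 each from A, B, C, D = 52*4 = 208 chips; eligible A, B, C, D
Layer 53-77: 25 each from A, B, D = 25*3 = 75 chips; eligible A, B, D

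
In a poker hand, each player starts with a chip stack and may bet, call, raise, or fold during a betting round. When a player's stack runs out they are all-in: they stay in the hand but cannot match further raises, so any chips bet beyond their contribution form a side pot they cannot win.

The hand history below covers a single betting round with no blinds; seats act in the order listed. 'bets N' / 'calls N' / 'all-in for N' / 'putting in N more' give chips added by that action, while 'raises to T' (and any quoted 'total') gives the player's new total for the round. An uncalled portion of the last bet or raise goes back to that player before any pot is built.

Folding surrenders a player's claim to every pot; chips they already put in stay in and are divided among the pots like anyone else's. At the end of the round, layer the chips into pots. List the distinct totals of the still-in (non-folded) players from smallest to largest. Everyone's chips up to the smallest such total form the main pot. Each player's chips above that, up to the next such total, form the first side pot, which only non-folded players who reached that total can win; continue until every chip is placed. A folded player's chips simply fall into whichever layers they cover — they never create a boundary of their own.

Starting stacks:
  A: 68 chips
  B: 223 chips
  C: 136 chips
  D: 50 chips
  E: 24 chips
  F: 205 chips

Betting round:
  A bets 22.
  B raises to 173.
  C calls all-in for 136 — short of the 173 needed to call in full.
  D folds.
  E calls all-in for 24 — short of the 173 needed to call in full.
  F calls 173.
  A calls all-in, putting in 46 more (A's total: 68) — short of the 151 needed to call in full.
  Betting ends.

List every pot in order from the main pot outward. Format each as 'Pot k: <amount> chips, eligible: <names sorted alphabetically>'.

Pot 1: 120 chips, eligible: A, B, C, E, F
Pot 2: 176 chips, eligible: A, B, C, F
Pot 3: 204 chips, eligible: B, C, F
Pot 4: 74 chips, eligible: B, F

Derivation:
Contributions: A=68, B=173, C=136, E=24, F=173
Folded: D
Pot levels (distinct totals of non-folded players): 24, 68, 136, 173
Layer 1-24: 24 each from A, B, C, E, F = 24*5 = 120 chips; eligible A, B, C, E, F
Layer 25-68: 44 each from A, B, C, F = 44*4 = 176 chips; eligible A, B, C, F
Layer 69-136: 68 each from B, C, F = 68*3 = 204 chips; eligible B, C, F
Layer 137-173: 37 each from B, F = 37*2 = 74 chips; eligible B, F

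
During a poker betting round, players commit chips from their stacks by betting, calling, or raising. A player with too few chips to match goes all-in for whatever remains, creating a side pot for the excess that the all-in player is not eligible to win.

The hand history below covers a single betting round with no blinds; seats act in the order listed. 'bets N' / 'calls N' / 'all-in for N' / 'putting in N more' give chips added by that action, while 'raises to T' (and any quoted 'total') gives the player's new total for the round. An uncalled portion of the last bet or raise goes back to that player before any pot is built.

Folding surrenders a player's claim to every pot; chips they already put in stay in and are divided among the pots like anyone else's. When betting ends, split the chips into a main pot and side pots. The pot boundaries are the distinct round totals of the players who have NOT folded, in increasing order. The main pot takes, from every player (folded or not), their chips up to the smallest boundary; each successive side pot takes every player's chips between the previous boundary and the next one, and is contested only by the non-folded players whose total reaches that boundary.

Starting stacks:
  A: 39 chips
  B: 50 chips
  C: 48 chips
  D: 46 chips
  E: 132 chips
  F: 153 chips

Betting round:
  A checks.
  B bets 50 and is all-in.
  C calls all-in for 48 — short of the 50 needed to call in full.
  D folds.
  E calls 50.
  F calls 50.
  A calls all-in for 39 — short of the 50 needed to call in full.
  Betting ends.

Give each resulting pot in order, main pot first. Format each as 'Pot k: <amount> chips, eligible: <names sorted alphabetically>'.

Contributions: A=39, B=50, C=48, E=50, F=50
Folded: D
Pot levels (distinct totals of non-folded players): 39, 48, 50
Layer 1-39: 39 each from A, B, C, E, F = 39*5 = 195 chips; eligible A, B, C, E, F
Layer 40-48: 9 each from B, C, E, F = 9*4 = 36 chips; eligible B, C, E, F
Layer 49-50: 2 each from B, E, F = 2*3 = 6 chips; eligible B, E, F

Pot 1: 195 chips, eligible: A, B, C, E, F
Pot 2: 36 chips, eligible: B, C, E, F
Pot 3: 6 chips, eligible: B, E, F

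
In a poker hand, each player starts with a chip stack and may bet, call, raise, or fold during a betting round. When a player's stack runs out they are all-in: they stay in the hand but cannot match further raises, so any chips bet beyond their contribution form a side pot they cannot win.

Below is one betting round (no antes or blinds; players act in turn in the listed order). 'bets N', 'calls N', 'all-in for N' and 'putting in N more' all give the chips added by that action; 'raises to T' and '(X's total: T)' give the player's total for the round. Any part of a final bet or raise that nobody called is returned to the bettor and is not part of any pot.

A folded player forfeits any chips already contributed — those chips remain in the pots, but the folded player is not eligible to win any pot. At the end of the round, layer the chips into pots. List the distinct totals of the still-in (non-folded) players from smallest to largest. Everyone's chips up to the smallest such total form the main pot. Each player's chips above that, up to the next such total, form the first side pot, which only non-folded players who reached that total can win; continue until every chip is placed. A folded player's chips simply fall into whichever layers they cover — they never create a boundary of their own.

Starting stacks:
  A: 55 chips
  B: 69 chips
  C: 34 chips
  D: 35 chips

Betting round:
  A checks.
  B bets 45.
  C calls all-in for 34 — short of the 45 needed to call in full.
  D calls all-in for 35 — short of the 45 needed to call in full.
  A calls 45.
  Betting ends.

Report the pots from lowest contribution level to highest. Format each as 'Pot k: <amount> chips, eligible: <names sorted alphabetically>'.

Contributions: A=45, B=45, C=34, D=35
Pot levels (distinct totals of non-folded players): 34, 35, 45
Layer 1-34: 34 each from A, B, C, D = 34*4 = 136 chips; eligible A, B, C, D
Layer 35-35: 1 each from A, B, D = 1*3 = 3 chips; eligible A, B, D
Layer 36-45: 10 each from A, B = 10*2 = 20 chips; eligible A, B

Pot 1: 136 chips, eligible: A, B, C, D
Pot 2: 3 chips, eligible: A, B, D
Pot 3: 20 chips, eligible: A, B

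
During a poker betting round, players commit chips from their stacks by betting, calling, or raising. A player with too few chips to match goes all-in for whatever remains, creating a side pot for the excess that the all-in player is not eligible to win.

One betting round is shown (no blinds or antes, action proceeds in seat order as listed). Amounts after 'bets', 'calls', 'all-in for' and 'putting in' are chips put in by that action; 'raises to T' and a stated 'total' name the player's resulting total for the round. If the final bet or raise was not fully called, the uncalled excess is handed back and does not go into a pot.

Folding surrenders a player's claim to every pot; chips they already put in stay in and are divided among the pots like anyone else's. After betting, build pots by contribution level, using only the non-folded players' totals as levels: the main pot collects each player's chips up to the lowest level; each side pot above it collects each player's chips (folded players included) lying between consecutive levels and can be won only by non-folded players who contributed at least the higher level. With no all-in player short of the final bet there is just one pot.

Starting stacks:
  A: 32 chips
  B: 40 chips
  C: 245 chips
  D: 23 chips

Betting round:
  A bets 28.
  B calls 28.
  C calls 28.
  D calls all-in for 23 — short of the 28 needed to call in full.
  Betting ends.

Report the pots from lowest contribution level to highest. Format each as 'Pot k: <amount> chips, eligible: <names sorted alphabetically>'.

Pot 1: 92 chips, eligible: A, B, C, D
Pot 2: 15 chips, eligible: A, B, C

Derivation:
Contributions: A=28, B=28, C=28, D=23
Pot levels (distinct totals of non-folded players): 23, 28
Layer 1-23: 23 each from A, B, C, D = 23*4 = 92 chips; eligible A, B, C, D
Layer 24-28: 5 each from A, B, C = 5*3 = 15 chips; eligible A, B, C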